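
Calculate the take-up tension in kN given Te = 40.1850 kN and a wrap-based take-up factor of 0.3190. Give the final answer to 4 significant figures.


T_tu = 40.1850 * 0.3190
T_tu = 12.82 kN


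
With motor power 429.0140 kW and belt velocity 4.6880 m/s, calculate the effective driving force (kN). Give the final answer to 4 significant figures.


Te = P / v = 429.0140 / 4.6880
Te = 91.51 kN


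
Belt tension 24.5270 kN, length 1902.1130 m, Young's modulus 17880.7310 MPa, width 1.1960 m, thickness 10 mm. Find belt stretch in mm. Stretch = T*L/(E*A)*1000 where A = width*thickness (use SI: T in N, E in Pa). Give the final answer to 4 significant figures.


A = 1.1960 * 0.01 = 0.01196 m^2
Stretch = 24.5270*1000 * 1902.1130 / (17880.7310e6 * 0.01196) * 1000
Stretch = 218.2 mm


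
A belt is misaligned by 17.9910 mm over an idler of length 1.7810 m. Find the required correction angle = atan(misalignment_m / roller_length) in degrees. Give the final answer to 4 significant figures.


misalign_m = 17.9910 / 1000 = 0.017991 m
angle = atan(0.017991 / 1.7810)
angle = 0.5788 deg


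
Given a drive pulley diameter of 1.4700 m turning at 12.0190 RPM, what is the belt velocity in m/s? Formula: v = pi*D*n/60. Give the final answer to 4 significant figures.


v = pi * 1.4700 * 12.0190 / 60
v = 0.9251 m/s


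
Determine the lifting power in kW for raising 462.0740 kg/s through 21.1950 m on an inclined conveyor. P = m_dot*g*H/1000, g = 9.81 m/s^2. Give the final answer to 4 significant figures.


P = 462.0740 * 9.81 * 21.1950 / 1000
P = 96.08 kW


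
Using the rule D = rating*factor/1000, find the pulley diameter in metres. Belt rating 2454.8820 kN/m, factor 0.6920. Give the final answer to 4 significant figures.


D = 2454.8820 * 0.6920 / 1000
D = 1.699 m


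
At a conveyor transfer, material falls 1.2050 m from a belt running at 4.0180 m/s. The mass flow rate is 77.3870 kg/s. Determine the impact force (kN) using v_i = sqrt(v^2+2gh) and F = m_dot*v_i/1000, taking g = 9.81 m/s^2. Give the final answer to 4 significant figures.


v_i = sqrt(4.0180^2 + 2*9.81*1.2050) = 6.30765 m/s
F = 77.3870 * 6.30765 / 1000
F = 0.4881 kN


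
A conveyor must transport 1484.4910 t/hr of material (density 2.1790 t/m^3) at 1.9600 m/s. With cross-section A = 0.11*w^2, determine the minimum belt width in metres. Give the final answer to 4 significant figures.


A_req = 1484.4910 / (1.9600 * 2.1790 * 3600) = 0.0965521 m^2
w = sqrt(0.0965521 / 0.11)
w = 0.9369 m


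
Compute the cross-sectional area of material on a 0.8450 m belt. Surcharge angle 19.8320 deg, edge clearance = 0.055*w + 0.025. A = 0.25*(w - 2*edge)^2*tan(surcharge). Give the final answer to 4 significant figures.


edge = 0.055*0.8450 + 0.025 = 0.071475 m
ew = 0.8450 - 2*0.071475 = 0.70205 m
A = 0.25 * 0.70205^2 * tan(19.8320 deg)
A = 0.04444 m^2


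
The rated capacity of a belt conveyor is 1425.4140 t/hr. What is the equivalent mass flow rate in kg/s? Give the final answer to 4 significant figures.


m_dot = 1425.4140 * 1000 / 3600
m_dot = 395.9 kg/s


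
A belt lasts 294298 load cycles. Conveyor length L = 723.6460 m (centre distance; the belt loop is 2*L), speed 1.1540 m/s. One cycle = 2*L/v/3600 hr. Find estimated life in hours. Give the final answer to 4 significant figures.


cycle_time = 2 * 723.6460 / 1.1540 / 3600 = 0.348376 hr
life = 294298 * 0.348376 = 102500 hours


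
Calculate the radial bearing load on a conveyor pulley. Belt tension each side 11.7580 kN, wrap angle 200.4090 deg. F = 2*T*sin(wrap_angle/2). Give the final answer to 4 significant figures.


F = 2 * 11.7580 * sin(200.4090/2 deg)
F = 23.14 kN


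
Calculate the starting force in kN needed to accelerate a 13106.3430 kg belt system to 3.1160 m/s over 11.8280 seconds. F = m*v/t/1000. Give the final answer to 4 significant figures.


F = 13106.3430 * 3.1160 / 11.8280 / 1000
F = 3.453 kN


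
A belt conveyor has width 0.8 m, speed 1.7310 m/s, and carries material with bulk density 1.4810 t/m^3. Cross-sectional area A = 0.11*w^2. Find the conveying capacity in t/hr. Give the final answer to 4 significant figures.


A = 0.11 * 0.8^2 = 0.0704 m^2
C = 0.0704 * 1.7310 * 1.4810 * 3600
C = 649.7 t/hr


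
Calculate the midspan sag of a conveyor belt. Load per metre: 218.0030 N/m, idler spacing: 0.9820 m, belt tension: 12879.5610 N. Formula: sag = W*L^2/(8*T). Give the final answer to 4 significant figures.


sag = 218.0030 * 0.9820^2 / (8 * 12879.5610)
sag = 0.002040 m


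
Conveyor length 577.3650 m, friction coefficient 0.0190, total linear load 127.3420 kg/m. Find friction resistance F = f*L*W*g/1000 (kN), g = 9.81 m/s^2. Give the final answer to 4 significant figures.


F = 0.0190 * 577.3650 * 127.3420 * 9.81 / 1000
F = 13.70 kN


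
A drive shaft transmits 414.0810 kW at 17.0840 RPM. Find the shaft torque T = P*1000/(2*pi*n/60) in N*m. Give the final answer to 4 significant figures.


omega = 2*pi*17.0840/60 = 1.78903 rad/s
T = 414.0810*1000 / 1.78903
T = 231500 N*m


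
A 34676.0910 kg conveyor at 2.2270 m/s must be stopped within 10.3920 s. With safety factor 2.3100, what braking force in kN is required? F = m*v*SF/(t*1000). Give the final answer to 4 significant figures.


F = 34676.0910 * 2.2270 / 10.3920 * 2.3100 / 1000
F = 17.17 kN


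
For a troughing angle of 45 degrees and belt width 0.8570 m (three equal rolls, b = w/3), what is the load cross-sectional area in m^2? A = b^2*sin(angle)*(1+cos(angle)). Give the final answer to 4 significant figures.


b = 0.8570/3 = 0.285667 m
A = 0.285667^2 * sin(45 deg) * (1 + cos(45 deg))
A = 0.09851 m^2


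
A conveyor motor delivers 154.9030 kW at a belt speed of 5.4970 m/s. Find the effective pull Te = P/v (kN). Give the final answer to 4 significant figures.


Te = P / v = 154.9030 / 5.4970
Te = 28.18 kN


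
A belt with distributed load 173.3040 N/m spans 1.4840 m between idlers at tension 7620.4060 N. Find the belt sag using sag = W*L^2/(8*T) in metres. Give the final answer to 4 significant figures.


sag = 173.3040 * 1.4840^2 / (8 * 7620.4060)
sag = 0.006260 m


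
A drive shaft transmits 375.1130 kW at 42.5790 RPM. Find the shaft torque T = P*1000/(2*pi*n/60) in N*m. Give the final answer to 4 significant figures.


omega = 2*pi*42.5790/60 = 4.45886 rad/s
T = 375.1130*1000 / 4.45886
T = 84130 N*m


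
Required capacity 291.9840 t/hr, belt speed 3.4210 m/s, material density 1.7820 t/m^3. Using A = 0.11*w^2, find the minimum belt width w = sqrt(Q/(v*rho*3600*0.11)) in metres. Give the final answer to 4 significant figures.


A_req = 291.9840 / (3.4210 * 1.7820 * 3600) = 0.0133044 m^2
w = sqrt(0.0133044 / 0.11)
w = 0.3478 m


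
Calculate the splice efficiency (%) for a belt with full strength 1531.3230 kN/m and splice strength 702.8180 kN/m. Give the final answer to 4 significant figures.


Eff = 702.8180 / 1531.3230 * 100
Eff = 45.90 %


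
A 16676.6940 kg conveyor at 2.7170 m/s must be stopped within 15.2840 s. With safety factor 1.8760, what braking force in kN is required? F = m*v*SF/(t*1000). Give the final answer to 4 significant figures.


F = 16676.6940 * 2.7170 / 15.2840 * 1.8760 / 1000
F = 5.562 kN


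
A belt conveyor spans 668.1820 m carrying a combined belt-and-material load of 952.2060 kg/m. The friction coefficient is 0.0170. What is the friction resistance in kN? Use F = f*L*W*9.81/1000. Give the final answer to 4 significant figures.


F = 0.0170 * 668.1820 * 952.2060 * 9.81 / 1000
F = 106.1 kN


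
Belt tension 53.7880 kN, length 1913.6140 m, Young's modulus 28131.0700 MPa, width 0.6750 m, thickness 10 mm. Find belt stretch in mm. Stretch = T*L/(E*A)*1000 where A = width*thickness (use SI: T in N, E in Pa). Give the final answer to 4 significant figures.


A = 0.6750 * 0.01 = 0.00675 m^2
Stretch = 53.7880*1000 * 1913.6140 / (28131.0700e6 * 0.00675) * 1000
Stretch = 542.1 mm


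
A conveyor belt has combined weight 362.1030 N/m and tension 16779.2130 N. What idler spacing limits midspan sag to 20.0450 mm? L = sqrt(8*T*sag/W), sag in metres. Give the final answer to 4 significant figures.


sag = 20.0450/1000 = 0.020045 m
L = sqrt(8 * 16779.2130 * 0.020045 / 362.1030)
L = 2.726 m


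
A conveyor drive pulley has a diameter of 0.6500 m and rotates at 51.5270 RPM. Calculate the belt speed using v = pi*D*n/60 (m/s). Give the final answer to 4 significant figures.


v = pi * 0.6500 * 51.5270 / 60
v = 1.754 m/s


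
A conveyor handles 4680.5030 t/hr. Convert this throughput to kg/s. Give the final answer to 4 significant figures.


m_dot = 4680.5030 * 1000 / 3600
m_dot = 1300 kg/s


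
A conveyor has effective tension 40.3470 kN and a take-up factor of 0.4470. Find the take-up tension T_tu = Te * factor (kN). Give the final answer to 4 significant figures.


T_tu = 40.3470 * 0.4470
T_tu = 18.04 kN


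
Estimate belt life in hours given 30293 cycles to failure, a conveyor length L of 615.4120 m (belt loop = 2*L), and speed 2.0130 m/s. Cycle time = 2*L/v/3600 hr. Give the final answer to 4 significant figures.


cycle_time = 2 * 615.4120 / 2.0130 / 3600 = 0.169844 hr
life = 30293 * 0.169844 = 5145 hours


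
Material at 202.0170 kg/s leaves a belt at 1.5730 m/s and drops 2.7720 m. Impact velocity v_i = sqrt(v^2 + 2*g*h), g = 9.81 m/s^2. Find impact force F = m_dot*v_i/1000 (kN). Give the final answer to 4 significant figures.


v_i = sqrt(1.5730^2 + 2*9.81*2.7720) = 7.54062 m/s
F = 202.0170 * 7.54062 / 1000
F = 1.523 kN


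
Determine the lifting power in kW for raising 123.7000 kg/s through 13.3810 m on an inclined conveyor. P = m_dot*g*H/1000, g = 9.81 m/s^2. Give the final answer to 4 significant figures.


P = 123.7000 * 9.81 * 13.3810 / 1000
P = 16.24 kW


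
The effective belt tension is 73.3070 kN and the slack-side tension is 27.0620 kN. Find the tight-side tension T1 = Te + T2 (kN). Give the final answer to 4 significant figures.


T1 = Te + T2 = 73.3070 + 27.0620
T1 = 100.4 kN


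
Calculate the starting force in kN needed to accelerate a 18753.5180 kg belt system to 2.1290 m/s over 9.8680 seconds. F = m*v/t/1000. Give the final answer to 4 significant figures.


F = 18753.5180 * 2.1290 / 9.8680 / 1000
F = 4.046 kN


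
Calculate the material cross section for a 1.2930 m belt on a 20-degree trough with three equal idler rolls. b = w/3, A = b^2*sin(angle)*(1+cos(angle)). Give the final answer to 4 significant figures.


b = 1.2930/3 = 0.431 m
A = 0.431^2 * sin(20 deg) * (1 + cos(20 deg))
A = 0.1232 m^2


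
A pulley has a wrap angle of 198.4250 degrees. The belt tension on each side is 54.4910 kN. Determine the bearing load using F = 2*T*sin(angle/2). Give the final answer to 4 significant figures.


F = 2 * 54.4910 * sin(198.4250/2 deg)
F = 107.6 kN


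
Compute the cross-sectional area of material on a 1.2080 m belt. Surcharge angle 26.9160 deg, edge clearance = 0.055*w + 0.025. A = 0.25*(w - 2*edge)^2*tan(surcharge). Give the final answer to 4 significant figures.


edge = 0.055*1.2080 + 0.025 = 0.09144 m
ew = 1.2080 - 2*0.09144 = 1.02512 m
A = 0.25 * 1.02512^2 * tan(26.9160 deg)
A = 0.1334 m^2


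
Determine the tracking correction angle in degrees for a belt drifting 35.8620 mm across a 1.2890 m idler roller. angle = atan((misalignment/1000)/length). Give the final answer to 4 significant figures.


misalign_m = 35.8620 / 1000 = 0.035862 m
angle = atan(0.035862 / 1.2890)
angle = 1.594 deg


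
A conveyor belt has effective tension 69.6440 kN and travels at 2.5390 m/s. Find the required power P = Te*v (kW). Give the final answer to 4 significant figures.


P = Te * v = 69.6440 * 2.5390
P = 176.8 kW


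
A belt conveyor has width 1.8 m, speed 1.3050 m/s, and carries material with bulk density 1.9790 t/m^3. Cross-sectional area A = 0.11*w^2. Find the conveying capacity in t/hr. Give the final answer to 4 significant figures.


A = 0.11 * 1.8^2 = 0.3564 m^2
C = 0.3564 * 1.3050 * 1.9790 * 3600
C = 3314 t/hr


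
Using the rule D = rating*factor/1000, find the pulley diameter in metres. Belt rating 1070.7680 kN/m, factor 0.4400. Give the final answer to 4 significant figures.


D = 1070.7680 * 0.4400 / 1000
D = 0.4711 m


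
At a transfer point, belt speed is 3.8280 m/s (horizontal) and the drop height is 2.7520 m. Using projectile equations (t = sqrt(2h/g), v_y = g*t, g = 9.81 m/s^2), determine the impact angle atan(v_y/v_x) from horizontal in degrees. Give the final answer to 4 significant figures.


t = sqrt(2*2.7520/9.81) = 0.749039 s
v_y = 9.81 * 0.749039 = 7.34807 m/s
angle = atan(7.34807 / 3.8280) = 62.48 deg


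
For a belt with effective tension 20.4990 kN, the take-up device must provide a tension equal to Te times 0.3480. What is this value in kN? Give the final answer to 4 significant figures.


T_tu = 20.4990 * 0.3480
T_tu = 7.134 kN


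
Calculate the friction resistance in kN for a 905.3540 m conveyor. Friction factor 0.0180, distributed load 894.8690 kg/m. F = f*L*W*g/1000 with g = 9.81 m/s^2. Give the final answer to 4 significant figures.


F = 0.0180 * 905.3540 * 894.8690 * 9.81 / 1000
F = 143.1 kN


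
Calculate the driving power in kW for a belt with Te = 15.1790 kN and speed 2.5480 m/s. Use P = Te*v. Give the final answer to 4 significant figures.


P = Te * v = 15.1790 * 2.5480
P = 38.68 kW


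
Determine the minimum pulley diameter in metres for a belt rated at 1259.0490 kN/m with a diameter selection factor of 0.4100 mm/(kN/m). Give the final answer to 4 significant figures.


D = 1259.0490 * 0.4100 / 1000
D = 0.5162 m


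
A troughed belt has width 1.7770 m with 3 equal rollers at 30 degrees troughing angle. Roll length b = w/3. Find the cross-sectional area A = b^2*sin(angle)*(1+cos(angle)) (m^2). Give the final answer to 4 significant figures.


b = 1.7770/3 = 0.592333 m
A = 0.592333^2 * sin(30 deg) * (1 + cos(30 deg))
A = 0.3274 m^2


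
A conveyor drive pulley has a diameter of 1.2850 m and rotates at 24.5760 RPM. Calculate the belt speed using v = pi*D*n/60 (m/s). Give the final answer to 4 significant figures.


v = pi * 1.2850 * 24.5760 / 60
v = 1.654 m/s


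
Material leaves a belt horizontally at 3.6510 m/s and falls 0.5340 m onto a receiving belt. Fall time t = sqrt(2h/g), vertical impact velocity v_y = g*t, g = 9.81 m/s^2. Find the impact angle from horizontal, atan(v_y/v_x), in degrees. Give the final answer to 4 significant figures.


t = sqrt(2*0.5340/9.81) = 0.329952 s
v_y = 9.81 * 0.329952 = 3.23683 m/s
angle = atan(3.23683 / 3.6510) = 41.56 deg


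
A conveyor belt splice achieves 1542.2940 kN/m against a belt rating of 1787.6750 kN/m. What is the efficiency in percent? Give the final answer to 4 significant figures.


Eff = 1542.2940 / 1787.6750 * 100
Eff = 86.27 %


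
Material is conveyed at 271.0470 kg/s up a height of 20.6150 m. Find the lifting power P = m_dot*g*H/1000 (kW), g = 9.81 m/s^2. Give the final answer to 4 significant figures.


P = 271.0470 * 9.81 * 20.6150 / 1000
P = 54.81 kW


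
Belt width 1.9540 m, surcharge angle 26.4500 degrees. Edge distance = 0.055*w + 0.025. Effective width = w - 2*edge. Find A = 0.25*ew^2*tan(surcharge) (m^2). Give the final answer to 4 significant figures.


edge = 0.055*1.9540 + 0.025 = 0.13247 m
ew = 1.9540 - 2*0.13247 = 1.68906 m
A = 0.25 * 1.68906^2 * tan(26.4500 deg)
A = 0.3548 m^2


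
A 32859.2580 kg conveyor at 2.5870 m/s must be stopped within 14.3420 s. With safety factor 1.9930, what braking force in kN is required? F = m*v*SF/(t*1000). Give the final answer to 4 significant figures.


F = 32859.2580 * 2.5870 / 14.3420 * 1.9930 / 1000
F = 11.81 kN


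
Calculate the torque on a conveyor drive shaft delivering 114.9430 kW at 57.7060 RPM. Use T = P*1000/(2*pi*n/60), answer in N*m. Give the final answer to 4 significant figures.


omega = 2*pi*57.7060/60 = 6.04296 rad/s
T = 114.9430*1000 / 6.04296
T = 19020 N*m


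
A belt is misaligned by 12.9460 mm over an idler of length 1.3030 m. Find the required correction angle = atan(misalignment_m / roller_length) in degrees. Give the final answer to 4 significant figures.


misalign_m = 12.9460 / 1000 = 0.012946 m
angle = atan(0.012946 / 1.3030)
angle = 0.5692 deg


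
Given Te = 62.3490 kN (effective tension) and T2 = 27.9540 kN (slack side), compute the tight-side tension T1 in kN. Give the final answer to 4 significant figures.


T1 = Te + T2 = 62.3490 + 27.9540
T1 = 90.30 kN


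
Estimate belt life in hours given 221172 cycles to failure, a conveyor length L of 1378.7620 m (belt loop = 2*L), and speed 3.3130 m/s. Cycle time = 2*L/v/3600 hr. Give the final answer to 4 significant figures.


cycle_time = 2 * 1378.7620 / 3.3130 / 3600 = 0.231204 hr
life = 221172 * 0.231204 = 51140 hours


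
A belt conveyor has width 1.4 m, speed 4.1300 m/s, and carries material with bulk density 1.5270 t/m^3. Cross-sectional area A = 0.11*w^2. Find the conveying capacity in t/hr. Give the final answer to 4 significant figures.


A = 0.11 * 1.4^2 = 0.2156 m^2
C = 0.2156 * 4.1300 * 1.5270 * 3600
C = 4895 t/hr


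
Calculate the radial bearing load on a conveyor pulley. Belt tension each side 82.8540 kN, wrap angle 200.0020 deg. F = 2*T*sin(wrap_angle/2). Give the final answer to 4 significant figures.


F = 2 * 82.8540 * sin(200.0020/2 deg)
F = 163.2 kN


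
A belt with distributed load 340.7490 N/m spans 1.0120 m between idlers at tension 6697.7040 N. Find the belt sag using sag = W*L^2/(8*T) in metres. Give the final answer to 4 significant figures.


sag = 340.7490 * 1.0120^2 / (8 * 6697.7040)
sag = 0.006513 m


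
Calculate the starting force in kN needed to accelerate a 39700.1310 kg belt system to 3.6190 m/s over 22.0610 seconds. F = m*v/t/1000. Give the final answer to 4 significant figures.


F = 39700.1310 * 3.6190 / 22.0610 / 1000
F = 6.513 kN


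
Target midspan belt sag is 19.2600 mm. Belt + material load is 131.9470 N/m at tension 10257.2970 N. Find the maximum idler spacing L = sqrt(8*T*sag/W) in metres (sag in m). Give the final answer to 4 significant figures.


sag = 19.2600/1000 = 0.019260 m
L = sqrt(8 * 10257.2970 * 0.019260 / 131.9470)
L = 3.461 m


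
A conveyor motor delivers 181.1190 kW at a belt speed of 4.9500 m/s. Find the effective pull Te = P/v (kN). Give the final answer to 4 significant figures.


Te = P / v = 181.1190 / 4.9500
Te = 36.59 kN


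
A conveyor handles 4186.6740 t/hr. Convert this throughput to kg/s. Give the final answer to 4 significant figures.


m_dot = 4186.6740 * 1000 / 3600
m_dot = 1163 kg/s


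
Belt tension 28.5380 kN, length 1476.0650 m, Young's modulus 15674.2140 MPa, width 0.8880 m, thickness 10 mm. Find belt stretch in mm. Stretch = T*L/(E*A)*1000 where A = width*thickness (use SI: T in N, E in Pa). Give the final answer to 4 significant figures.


A = 0.8880 * 0.01 = 0.00888 m^2
Stretch = 28.5380*1000 * 1476.0650 / (15674.2140e6 * 0.00888) * 1000
Stretch = 302.6 mm


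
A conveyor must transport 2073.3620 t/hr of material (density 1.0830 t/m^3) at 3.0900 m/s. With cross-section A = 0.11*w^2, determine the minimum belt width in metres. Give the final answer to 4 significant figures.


A_req = 2073.3620 / (3.0900 * 1.0830 * 3600) = 0.172102 m^2
w = sqrt(0.172102 / 0.11)
w = 1.251 m


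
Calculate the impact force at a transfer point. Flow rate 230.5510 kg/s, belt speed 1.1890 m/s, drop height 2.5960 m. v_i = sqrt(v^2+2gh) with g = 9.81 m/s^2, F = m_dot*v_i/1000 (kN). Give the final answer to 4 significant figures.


v_i = sqrt(1.1890^2 + 2*9.81*2.5960) = 7.23514 m/s
F = 230.5510 * 7.23514 / 1000
F = 1.668 kN


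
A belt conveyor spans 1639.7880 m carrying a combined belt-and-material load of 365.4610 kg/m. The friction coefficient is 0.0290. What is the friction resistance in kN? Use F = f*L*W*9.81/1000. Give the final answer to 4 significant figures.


F = 0.0290 * 1639.7880 * 365.4610 * 9.81 / 1000
F = 170.5 kN


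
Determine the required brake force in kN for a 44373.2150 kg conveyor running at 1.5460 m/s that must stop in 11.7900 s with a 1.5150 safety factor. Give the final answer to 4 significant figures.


F = 44373.2150 * 1.5460 / 11.7900 * 1.5150 / 1000
F = 8.815 kN


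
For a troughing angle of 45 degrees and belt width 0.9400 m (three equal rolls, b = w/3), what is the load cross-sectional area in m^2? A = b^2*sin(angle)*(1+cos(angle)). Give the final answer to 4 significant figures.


b = 0.9400/3 = 0.313333 m
A = 0.313333^2 * sin(45 deg) * (1 + cos(45 deg))
A = 0.1185 m^2


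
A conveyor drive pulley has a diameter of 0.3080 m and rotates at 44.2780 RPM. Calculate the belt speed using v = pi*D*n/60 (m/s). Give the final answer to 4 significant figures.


v = pi * 0.3080 * 44.2780 / 60
v = 0.7141 m/s


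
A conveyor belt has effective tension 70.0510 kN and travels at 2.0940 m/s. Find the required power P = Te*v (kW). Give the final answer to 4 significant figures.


P = Te * v = 70.0510 * 2.0940
P = 146.7 kW


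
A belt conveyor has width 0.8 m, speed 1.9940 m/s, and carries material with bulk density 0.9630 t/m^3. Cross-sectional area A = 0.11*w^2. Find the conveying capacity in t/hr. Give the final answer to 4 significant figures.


A = 0.11 * 0.8^2 = 0.0704 m^2
C = 0.0704 * 1.9940 * 0.9630 * 3600
C = 486.7 t/hr


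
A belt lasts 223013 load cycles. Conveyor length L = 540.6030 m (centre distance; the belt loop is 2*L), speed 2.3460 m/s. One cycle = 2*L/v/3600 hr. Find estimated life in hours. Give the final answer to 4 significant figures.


cycle_time = 2 * 540.6030 / 2.3460 / 3600 = 0.12802 hr
life = 223013 * 0.12802 = 28550 hours


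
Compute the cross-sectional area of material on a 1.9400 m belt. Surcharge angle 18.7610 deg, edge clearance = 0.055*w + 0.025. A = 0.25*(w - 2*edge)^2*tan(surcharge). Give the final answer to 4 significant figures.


edge = 0.055*1.9400 + 0.025 = 0.1317 m
ew = 1.9400 - 2*0.1317 = 1.6766 m
A = 0.25 * 1.6766^2 * tan(18.7610 deg)
A = 0.2387 m^2


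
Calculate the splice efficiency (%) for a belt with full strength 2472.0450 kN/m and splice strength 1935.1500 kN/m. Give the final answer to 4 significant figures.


Eff = 1935.1500 / 2472.0450 * 100
Eff = 78.28 %


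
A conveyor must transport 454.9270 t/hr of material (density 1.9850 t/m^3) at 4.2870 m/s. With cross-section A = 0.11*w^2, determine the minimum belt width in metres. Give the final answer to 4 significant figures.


A_req = 454.9270 / (4.2870 * 1.9850 * 3600) = 0.01485 m^2
w = sqrt(0.01485 / 0.11)
w = 0.3674 m


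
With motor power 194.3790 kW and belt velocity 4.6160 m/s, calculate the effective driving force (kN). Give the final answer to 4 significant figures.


Te = P / v = 194.3790 / 4.6160
Te = 42.11 kN


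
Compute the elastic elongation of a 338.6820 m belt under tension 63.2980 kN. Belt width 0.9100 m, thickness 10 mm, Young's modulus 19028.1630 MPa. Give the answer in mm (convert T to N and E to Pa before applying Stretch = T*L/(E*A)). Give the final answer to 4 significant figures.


A = 0.9100 * 0.01 = 0.00910 m^2
Stretch = 63.2980*1000 * 338.6820 / (19028.1630e6 * 0.00910) * 1000
Stretch = 123.8 mm


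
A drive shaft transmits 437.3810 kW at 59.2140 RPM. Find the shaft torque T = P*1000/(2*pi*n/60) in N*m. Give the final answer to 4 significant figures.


omega = 2*pi*59.2140/60 = 6.20088 rad/s
T = 437.3810*1000 / 6.20088
T = 70540 N*m


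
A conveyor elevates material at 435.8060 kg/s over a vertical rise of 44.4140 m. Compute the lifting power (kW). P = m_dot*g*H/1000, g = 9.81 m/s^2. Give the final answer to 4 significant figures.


P = 435.8060 * 9.81 * 44.4140 / 1000
P = 189.9 kW


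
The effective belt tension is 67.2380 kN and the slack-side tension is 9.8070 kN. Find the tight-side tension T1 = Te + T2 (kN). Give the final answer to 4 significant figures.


T1 = Te + T2 = 67.2380 + 9.8070
T1 = 77.05 kN


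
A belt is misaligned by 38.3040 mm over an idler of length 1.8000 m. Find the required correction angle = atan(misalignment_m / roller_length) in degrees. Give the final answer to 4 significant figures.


misalign_m = 38.3040 / 1000 = 0.038304 m
angle = atan(0.038304 / 1.8000)
angle = 1.219 deg


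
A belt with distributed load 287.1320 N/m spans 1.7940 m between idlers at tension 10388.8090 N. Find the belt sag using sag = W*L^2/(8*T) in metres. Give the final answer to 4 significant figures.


sag = 287.1320 * 1.7940^2 / (8 * 10388.8090)
sag = 0.01112 m


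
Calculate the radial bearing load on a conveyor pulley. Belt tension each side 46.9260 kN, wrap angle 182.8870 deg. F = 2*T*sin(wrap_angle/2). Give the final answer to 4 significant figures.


F = 2 * 46.9260 * sin(182.8870/2 deg)
F = 93.82 kN


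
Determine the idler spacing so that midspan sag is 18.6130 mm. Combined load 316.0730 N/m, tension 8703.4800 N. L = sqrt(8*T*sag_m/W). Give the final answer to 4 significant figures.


sag = 18.6130/1000 = 0.018613 m
L = sqrt(8 * 8703.4800 * 0.018613 / 316.0730)
L = 2.025 m


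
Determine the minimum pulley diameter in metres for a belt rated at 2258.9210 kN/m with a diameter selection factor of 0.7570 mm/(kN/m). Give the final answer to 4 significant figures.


D = 2258.9210 * 0.7570 / 1000
D = 1.710 m


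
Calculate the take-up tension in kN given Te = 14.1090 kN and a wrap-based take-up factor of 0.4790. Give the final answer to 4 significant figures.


T_tu = 14.1090 * 0.4790
T_tu = 6.758 kN


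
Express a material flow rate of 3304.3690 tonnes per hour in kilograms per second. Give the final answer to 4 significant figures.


m_dot = 3304.3690 * 1000 / 3600
m_dot = 917.9 kg/s


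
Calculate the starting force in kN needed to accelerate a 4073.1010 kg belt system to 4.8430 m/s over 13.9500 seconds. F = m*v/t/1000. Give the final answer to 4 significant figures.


F = 4073.1010 * 4.8430 / 13.9500 / 1000
F = 1.414 kN


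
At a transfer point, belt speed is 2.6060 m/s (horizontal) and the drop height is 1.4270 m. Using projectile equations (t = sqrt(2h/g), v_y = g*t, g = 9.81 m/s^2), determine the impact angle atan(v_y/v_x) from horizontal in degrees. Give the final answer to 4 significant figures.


t = sqrt(2*1.4270/9.81) = 0.539377 s
v_y = 9.81 * 0.539377 = 5.29129 m/s
angle = atan(5.29129 / 2.6060) = 63.78 deg


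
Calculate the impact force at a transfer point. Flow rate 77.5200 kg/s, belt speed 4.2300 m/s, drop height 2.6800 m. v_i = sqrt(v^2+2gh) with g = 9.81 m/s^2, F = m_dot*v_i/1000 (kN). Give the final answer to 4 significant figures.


v_i = sqrt(4.2300^2 + 2*9.81*2.6800) = 8.39491 m/s
F = 77.5200 * 8.39491 / 1000
F = 0.6508 kN


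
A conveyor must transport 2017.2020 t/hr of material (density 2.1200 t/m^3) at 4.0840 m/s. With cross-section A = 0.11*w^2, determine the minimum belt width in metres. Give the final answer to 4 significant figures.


A_req = 2017.2020 / (4.0840 * 2.1200 * 3600) = 0.064718 m^2
w = sqrt(0.064718 / 0.11)
w = 0.7670 m


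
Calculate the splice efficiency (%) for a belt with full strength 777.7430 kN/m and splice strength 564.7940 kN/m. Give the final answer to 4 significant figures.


Eff = 564.7940 / 777.7430 * 100
Eff = 72.62 %


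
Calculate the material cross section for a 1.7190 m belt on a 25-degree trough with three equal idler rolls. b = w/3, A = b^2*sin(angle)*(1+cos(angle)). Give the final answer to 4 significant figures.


b = 1.7190/3 = 0.573 m
A = 0.573^2 * sin(25 deg) * (1 + cos(25 deg))
A = 0.2645 m^2


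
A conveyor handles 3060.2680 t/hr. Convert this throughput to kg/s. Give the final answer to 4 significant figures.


m_dot = 3060.2680 * 1000 / 3600
m_dot = 850.1 kg/s


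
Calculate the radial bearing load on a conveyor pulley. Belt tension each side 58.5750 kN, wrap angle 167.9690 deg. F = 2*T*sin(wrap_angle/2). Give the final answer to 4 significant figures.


F = 2 * 58.5750 * sin(167.9690/2 deg)
F = 116.5 kN


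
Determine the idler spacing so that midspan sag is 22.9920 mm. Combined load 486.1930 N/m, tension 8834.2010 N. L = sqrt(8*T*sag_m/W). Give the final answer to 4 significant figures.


sag = 22.9920/1000 = 0.022992 m
L = sqrt(8 * 8834.2010 * 0.022992 / 486.1930)
L = 1.828 m


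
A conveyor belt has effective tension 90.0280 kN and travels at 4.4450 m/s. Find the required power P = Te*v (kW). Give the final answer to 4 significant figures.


P = Te * v = 90.0280 * 4.4450
P = 400.2 kW


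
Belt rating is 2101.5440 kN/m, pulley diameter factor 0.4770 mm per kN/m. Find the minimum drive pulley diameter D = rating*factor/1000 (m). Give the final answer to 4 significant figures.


D = 2101.5440 * 0.4770 / 1000
D = 1.002 m


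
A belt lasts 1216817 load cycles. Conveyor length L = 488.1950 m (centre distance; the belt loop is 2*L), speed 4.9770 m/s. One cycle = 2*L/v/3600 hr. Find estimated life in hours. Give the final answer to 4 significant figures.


cycle_time = 2 * 488.1950 / 4.9770 / 3600 = 0.0544946 hr
life = 1216817 * 0.0544946 = 66310 hours


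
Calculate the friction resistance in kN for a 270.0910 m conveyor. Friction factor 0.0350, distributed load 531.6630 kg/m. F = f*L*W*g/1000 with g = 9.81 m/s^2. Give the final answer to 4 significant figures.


F = 0.0350 * 270.0910 * 531.6630 * 9.81 / 1000
F = 49.30 kN


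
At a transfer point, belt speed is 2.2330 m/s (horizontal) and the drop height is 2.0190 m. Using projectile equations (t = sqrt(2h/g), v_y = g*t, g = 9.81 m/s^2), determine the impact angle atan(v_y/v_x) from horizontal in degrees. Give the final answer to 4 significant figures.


t = sqrt(2*2.0190/9.81) = 0.641577 s
v_y = 9.81 * 0.641577 = 6.29387 m/s
angle = atan(6.29387 / 2.2330) = 70.47 deg


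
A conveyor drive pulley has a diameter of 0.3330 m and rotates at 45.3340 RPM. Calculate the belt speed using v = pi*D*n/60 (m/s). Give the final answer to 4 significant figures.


v = pi * 0.3330 * 45.3340 / 60
v = 0.7904 m/s


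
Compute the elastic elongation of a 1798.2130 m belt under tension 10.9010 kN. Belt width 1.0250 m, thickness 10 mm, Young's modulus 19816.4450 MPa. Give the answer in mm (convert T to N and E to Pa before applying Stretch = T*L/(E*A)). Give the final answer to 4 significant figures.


A = 1.0250 * 0.01 = 0.01025 m^2
Stretch = 10.9010*1000 * 1798.2130 / (19816.4450e6 * 0.01025) * 1000
Stretch = 96.51 mm


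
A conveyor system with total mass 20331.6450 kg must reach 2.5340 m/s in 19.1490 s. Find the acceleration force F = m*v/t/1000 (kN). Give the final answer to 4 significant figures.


F = 20331.6450 * 2.5340 / 19.1490 / 1000
F = 2.691 kN


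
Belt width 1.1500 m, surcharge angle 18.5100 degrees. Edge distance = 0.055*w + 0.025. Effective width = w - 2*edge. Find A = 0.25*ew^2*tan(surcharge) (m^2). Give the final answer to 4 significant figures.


edge = 0.055*1.1500 + 0.025 = 0.08825 m
ew = 1.1500 - 2*0.08825 = 0.9735 m
A = 0.25 * 0.9735^2 * tan(18.5100 deg)
A = 0.07932 m^2


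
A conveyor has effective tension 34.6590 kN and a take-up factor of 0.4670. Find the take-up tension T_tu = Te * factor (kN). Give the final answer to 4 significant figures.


T_tu = 34.6590 * 0.4670
T_tu = 16.19 kN


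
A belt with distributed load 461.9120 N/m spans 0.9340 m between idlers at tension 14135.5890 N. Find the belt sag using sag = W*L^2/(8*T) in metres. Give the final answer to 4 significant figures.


sag = 461.9120 * 0.9340^2 / (8 * 14135.5890)
sag = 0.003563 m


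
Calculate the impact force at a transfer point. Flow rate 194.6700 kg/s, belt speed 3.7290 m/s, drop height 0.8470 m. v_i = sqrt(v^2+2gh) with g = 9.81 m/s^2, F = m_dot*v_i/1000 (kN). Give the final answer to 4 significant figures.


v_i = sqrt(3.7290^2 + 2*9.81*0.8470) = 5.52482 m/s
F = 194.6700 * 5.52482 / 1000
F = 1.076 kN


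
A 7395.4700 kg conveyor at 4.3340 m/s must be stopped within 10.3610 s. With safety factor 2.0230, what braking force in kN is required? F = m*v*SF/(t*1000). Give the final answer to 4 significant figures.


F = 7395.4700 * 4.3340 / 10.3610 * 2.0230 / 1000
F = 6.258 kN


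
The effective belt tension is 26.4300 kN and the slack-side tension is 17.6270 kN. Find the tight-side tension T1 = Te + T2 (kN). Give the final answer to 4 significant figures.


T1 = Te + T2 = 26.4300 + 17.6270
T1 = 44.06 kN


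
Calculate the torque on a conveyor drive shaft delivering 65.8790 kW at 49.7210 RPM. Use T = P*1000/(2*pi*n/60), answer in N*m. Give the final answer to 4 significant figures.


omega = 2*pi*49.7210/60 = 5.20677 rad/s
T = 65.8790*1000 / 5.20677
T = 12650 N*m


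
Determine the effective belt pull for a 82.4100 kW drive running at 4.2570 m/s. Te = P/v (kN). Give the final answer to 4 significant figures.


Te = P / v = 82.4100 / 4.2570
Te = 19.36 kN


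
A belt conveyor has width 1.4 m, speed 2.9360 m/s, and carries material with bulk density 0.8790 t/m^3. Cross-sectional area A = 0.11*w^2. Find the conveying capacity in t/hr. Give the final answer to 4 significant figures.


A = 0.11 * 1.4^2 = 0.2156 m^2
C = 0.2156 * 2.9360 * 0.8790 * 3600
C = 2003 t/hr


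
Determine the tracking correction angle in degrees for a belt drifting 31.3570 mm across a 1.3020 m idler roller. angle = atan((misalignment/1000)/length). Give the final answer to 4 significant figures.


misalign_m = 31.3570 / 1000 = 0.031357 m
angle = atan(0.031357 / 1.3020)
angle = 1.380 deg


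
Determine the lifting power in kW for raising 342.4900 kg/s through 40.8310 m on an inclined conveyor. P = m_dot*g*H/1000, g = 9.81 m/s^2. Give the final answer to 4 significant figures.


P = 342.4900 * 9.81 * 40.8310 / 1000
P = 137.2 kW


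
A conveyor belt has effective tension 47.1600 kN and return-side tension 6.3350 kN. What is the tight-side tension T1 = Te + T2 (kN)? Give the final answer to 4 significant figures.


T1 = Te + T2 = 47.1600 + 6.3350
T1 = 53.49 kN


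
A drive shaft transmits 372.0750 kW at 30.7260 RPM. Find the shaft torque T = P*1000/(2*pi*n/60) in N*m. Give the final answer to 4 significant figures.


omega = 2*pi*30.7260/60 = 3.21762 rad/s
T = 372.0750*1000 / 3.21762
T = 115600 N*m


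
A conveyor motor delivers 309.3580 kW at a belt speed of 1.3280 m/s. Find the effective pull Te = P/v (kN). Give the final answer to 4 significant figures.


Te = P / v = 309.3580 / 1.3280
Te = 233.0 kN


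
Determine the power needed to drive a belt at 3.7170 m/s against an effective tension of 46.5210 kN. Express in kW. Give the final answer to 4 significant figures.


P = Te * v = 46.5210 * 3.7170
P = 172.9 kW


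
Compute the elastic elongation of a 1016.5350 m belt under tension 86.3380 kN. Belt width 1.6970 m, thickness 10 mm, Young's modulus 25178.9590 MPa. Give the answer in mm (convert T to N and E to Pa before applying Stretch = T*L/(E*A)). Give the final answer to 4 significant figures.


A = 1.6970 * 0.01 = 0.01697 m^2
Stretch = 86.3380*1000 * 1016.5350 / (25178.9590e6 * 0.01697) * 1000
Stretch = 205.4 mm


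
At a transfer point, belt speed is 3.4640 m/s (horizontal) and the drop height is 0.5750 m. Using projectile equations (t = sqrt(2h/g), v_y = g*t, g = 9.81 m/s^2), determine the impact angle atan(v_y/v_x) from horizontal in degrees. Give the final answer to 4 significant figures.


t = sqrt(2*0.5750/9.81) = 0.342385 s
v_y = 9.81 * 0.342385 = 3.3588 m/s
angle = atan(3.3588 / 3.4640) = 44.12 deg


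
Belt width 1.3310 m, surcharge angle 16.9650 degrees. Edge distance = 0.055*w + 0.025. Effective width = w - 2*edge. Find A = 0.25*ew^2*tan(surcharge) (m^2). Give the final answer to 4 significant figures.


edge = 0.055*1.3310 + 0.025 = 0.098205 m
ew = 1.3310 - 2*0.098205 = 1.13459 m
A = 0.25 * 1.13459^2 * tan(16.9650 deg)
A = 0.09818 m^2


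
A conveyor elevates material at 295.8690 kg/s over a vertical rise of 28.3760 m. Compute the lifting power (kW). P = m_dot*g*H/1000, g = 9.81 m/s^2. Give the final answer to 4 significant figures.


P = 295.8690 * 9.81 * 28.3760 / 1000
P = 82.36 kW


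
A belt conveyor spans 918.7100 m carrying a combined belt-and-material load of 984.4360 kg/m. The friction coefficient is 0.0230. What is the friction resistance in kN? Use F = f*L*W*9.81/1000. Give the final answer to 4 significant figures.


F = 0.0230 * 918.7100 * 984.4360 * 9.81 / 1000
F = 204.1 kN


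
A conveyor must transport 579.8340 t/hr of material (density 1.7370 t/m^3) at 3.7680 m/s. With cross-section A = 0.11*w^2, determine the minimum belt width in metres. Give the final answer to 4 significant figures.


A_req = 579.8340 / (3.7680 * 1.7370 * 3600) = 0.0246088 m^2
w = sqrt(0.0246088 / 0.11)
w = 0.4730 m


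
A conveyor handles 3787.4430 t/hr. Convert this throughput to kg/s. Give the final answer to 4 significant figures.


m_dot = 3787.4430 * 1000 / 3600
m_dot = 1052 kg/s


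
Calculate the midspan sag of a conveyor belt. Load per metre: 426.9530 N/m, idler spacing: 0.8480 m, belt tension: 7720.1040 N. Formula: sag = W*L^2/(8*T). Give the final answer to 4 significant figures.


sag = 426.9530 * 0.8480^2 / (8 * 7720.1040)
sag = 0.004971 m


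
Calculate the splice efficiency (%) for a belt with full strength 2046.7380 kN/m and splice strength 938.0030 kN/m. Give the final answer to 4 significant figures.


Eff = 938.0030 / 2046.7380 * 100
Eff = 45.83 %


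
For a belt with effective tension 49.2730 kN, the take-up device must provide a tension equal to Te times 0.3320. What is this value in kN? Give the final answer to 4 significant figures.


T_tu = 49.2730 * 0.3320
T_tu = 16.36 kN


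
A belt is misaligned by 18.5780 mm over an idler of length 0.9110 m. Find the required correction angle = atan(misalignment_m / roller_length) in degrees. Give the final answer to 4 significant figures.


misalign_m = 18.5780 / 1000 = 0.018578 m
angle = atan(0.018578 / 0.9110)
angle = 1.168 deg


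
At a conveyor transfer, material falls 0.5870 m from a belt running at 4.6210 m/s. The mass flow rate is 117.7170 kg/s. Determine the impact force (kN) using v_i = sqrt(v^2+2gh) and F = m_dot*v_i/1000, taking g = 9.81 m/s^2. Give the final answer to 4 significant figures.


v_i = sqrt(4.6210^2 + 2*9.81*0.5870) = 5.73329 m/s
F = 117.7170 * 5.73329 / 1000
F = 0.6749 kN


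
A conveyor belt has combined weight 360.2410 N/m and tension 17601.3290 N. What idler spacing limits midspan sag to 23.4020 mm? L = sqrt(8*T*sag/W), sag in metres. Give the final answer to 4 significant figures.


sag = 23.4020/1000 = 0.023402 m
L = sqrt(8 * 17601.3290 * 0.023402 / 360.2410)
L = 3.024 m


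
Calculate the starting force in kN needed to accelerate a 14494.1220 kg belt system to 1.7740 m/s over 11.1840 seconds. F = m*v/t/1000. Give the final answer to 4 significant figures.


F = 14494.1220 * 1.7740 / 11.1840 / 1000
F = 2.299 kN


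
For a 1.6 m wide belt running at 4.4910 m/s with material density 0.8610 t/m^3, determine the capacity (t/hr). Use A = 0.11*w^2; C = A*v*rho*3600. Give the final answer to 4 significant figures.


A = 0.11 * 1.6^2 = 0.2816 m^2
C = 0.2816 * 4.4910 * 0.8610 * 3600
C = 3920 t/hr


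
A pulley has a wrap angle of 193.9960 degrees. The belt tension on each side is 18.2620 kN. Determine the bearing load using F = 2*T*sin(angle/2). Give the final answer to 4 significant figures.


F = 2 * 18.2620 * sin(193.9960/2 deg)
F = 36.25 kN


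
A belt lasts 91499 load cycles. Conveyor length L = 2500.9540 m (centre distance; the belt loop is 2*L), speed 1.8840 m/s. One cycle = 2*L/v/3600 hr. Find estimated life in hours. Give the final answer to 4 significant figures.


cycle_time = 2 * 2500.9540 / 1.8840 / 3600 = 0.737483 hr
life = 91499 * 0.737483 = 67480 hours


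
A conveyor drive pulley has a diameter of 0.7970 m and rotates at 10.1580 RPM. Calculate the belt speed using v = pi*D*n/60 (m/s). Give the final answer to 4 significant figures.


v = pi * 0.7970 * 10.1580 / 60
v = 0.4239 m/s
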